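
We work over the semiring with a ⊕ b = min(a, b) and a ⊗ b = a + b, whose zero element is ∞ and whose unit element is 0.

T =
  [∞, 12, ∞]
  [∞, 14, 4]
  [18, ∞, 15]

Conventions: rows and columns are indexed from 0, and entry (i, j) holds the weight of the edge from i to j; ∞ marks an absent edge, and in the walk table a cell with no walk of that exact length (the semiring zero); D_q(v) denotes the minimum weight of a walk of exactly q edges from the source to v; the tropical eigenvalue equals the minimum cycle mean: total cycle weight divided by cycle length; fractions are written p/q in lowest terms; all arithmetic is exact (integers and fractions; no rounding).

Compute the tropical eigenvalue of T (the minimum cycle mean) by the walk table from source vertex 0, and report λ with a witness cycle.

q=0: [0, ∞, ∞]
q=1: [∞, 12, ∞]
q=2: [∞, 26, 16]
q=3: [34, 40, 30]
Optimal cycle mean attained by: cycle 0->1->2->0, total 12 + 4 + 18, length 3.
Answer: λ = 34/3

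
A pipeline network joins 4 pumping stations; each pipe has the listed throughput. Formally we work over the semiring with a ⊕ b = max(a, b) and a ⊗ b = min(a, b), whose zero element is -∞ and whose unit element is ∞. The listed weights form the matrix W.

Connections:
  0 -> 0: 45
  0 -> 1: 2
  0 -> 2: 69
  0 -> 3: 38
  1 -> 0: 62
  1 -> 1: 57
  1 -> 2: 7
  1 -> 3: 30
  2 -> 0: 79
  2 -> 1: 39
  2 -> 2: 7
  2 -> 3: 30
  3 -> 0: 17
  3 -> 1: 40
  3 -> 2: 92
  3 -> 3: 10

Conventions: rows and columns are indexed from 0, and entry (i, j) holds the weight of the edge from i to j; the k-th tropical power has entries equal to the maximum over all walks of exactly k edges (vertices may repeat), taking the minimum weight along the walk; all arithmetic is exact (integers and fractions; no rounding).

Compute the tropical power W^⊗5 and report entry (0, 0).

W^⊗2:
  [69, 39, 45, 38]
  [57, 57, 62, 38]
  [45, 39, 69, 38]
  [79, 40, 17, 30]
W^⊗3:
  [45, 39, 69, 38]
  [62, 57, 57, 38]
  [69, 39, 45, 38]
  [45, 40, 69, 38]
W^⊗4:
  [69, 39, 45, 38]
  [57, 57, 62, 38]
  [45, 39, 69, 38]
  [69, 40, 45, 38]
W^⊗5:
  [45, 39, 69, 38]
  [62, 57, 57, 38]
  [69, 39, 45, 38]
  [45, 40, 69, 38]
Key observation: the optimum is the walk 0->0->2->0->2->0, with weight 45 min 69 min 79 min 69 min 79 = 45.
Optimal value attained by: walk 0->0->2->0->2->0.
Answer: (W^⊗5)[0][0] = 45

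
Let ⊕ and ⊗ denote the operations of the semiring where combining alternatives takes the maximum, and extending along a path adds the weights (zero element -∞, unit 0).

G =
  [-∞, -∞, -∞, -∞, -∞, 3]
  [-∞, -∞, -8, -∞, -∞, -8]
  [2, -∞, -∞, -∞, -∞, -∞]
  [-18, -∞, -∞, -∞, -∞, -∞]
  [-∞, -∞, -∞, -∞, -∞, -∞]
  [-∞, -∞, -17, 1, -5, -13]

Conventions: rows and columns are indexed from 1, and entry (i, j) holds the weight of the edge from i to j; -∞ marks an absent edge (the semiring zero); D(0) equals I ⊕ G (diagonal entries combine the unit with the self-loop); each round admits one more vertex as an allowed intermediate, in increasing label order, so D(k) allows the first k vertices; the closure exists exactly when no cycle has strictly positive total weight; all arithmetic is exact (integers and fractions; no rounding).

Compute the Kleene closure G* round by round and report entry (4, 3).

D(0):
  [0, -∞, -∞, -∞, -∞, 3]
  [-∞, 0, -8, -∞, -∞, -8]
  [2, -∞, 0, -∞, -∞, -∞]
  [-18, -∞, -∞, 0, -∞, -∞]
  [-∞, -∞, -∞, -∞, 0, -∞]
  [-∞, -∞, -17, 1, -5, 0]
D(1):
  [0, -∞, -∞, -∞, -∞, 3]
  [-∞, 0, -8, -∞, -∞, -8]
  [2, -∞, 0, -∞, -∞, 5]
  [-18, -∞, -∞, 0, -∞, -15]
  [-∞, -∞, -∞, -∞, 0, -∞]
  [-∞, -∞, -17, 1, -5, 0]
D(2):
  [0, -∞, -∞, -∞, -∞, 3]
  [-∞, 0, -8, -∞, -∞, -8]
  [2, -∞, 0, -∞, -∞, 5]
  [-18, -∞, -∞, 0, -∞, -15]
  [-∞, -∞, -∞, -∞, 0, -∞]
  [-∞, -∞, -17, 1, -5, 0]
D(3):
  [0, -∞, -∞, -∞, -∞, 3]
  [-6, 0, -8, -∞, -∞, -3]
  [2, -∞, 0, -∞, -∞, 5]
  [-18, -∞, -∞, 0, -∞, -15]
  [-∞, -∞, -∞, -∞, 0, -∞]
  [-15, -∞, -17, 1, -5, 0]
D(4):
  [0, -∞, -∞, -∞, -∞, 3]
  [-6, 0, -8, -∞, -∞, -3]
  [2, -∞, 0, -∞, -∞, 5]
  [-18, -∞, -∞, 0, -∞, -15]
  [-∞, -∞, -∞, -∞, 0, -∞]
  [-15, -∞, -17, 1, -5, 0]
D(5):
  [0, -∞, -∞, -∞, -∞, 3]
  [-6, 0, -8, -∞, -∞, -3]
  [2, -∞, 0, -∞, -∞, 5]
  [-18, -∞, -∞, 0, -∞, -15]
  [-∞, -∞, -∞, -∞, 0, -∞]
  [-15, -∞, -17, 1, -5, 0]
D(6):
  [0, -∞, -14, 4, -2, 3]
  [-6, 0, -8, -2, -8, -3]
  [2, -∞, 0, 6, 0, 5]
  [-18, -∞, -32, 0, -20, -15]
  [-∞, -∞, -∞, -∞, 0, -∞]
  [-15, -∞, -17, 1, -5, 0]
Answer: G*[4][3] = -32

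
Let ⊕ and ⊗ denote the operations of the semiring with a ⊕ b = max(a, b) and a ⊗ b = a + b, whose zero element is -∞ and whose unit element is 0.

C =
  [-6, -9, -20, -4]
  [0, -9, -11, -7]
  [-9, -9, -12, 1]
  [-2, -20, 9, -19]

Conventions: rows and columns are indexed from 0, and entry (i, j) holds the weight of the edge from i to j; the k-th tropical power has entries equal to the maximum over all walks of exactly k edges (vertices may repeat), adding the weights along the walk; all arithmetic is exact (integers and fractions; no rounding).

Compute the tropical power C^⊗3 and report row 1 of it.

C^⊗2:
  [-6, -15, 5, -10]
  [-6, -9, 2, -4]
  [-1, -18, 10, -11]
  [0, 0, -3, 10]
C^⊗3:
  [-4, -4, -1, 6]
  [-6, -7, 5, 3]
  [1, 1, -2, 11]
  [8, -9, 19, -2]
Answer: row 1 of C^⊗3 = [-6, -7, 5, 3]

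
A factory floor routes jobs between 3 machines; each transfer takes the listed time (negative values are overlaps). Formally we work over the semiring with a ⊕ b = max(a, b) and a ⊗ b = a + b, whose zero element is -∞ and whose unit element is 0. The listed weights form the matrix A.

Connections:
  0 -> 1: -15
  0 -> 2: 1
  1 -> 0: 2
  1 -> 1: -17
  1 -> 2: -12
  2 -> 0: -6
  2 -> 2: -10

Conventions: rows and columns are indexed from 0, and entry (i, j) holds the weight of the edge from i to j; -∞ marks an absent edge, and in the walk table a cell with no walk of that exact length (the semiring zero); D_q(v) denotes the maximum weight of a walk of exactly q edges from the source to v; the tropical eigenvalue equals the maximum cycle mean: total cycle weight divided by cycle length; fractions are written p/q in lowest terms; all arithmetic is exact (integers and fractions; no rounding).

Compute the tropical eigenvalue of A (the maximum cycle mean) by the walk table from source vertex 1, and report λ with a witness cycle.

q=0: [-∞, 0, -∞]
q=1: [2, -17, -12]
q=2: [-15, -13, 3]
q=3: [-3, -30, -7]
Optimal cycle mean attained by: cycle 0->2->0, total 1 + (-6), length 2.
Answer: λ = -5/2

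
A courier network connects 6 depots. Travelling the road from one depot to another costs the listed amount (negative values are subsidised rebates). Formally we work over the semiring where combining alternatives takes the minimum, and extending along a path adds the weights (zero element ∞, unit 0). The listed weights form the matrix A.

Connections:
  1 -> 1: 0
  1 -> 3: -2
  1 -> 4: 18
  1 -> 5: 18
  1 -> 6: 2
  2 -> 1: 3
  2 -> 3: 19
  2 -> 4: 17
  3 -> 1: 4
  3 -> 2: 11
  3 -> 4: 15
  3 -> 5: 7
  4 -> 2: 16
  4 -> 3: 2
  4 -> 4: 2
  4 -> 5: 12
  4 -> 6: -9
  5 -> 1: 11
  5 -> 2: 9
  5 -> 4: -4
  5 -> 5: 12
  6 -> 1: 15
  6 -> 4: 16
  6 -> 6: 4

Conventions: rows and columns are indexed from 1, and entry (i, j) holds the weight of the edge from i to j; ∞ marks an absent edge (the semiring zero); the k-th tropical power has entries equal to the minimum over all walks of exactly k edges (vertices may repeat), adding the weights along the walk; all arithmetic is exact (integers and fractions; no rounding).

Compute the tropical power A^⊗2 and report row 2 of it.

A^⊗2:
  [0, 9, -2, 13, 5, 2]
  [3, 30, 1, 19, 21, 5]
  [4, 16, 2, 3, 19, 6]
  [6, 13, 4, 4, 9, -7]
  [11, 12, -2, -2, 8, -13]
  [15, 32, 13, 18, 28, 7]
Answer: row 2 of A^⊗2 = [3, 30, 1, 19, 21, 5]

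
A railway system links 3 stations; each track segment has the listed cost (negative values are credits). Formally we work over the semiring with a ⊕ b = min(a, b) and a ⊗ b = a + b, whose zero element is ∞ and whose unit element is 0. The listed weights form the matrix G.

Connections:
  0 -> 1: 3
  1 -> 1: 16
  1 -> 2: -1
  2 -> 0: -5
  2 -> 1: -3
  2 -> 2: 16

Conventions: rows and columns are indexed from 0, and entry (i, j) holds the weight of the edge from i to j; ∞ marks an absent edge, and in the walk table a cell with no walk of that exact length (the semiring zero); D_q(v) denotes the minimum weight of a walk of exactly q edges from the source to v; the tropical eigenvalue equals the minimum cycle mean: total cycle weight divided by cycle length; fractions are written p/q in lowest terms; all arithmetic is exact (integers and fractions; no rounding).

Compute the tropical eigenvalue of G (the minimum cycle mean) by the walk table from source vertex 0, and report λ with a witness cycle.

q=0: [0, ∞, ∞]
q=1: [∞, 3, ∞]
q=2: [∞, 19, 2]
q=3: [-3, -1, 18]
Optimal cycle mean attained by: cycle 1->2->1, total (-1) + (-3), length 2.
Answer: λ = -2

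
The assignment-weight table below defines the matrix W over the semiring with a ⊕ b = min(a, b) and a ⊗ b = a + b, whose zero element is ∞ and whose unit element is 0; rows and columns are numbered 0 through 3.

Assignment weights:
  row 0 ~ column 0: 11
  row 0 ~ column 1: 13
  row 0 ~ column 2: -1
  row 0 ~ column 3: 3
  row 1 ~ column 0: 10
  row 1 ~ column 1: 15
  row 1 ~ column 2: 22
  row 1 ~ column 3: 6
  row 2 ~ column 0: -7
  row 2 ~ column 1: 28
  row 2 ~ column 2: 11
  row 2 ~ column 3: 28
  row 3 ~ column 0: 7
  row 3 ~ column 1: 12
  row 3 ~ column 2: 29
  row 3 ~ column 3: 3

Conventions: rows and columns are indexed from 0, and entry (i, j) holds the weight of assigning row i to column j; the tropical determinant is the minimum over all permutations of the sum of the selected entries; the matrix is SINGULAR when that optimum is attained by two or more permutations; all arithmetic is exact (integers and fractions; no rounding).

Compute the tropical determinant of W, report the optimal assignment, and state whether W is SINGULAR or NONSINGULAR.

σ = (0, 1, 2, 3): 11 + 15 + 11 + 3 = 40
σ = (0, 1, 3, 2): 11 + 15 + 28 + 29 = 83
σ = (0, 2, 1, 3): 11 + 22 + 28 + 3 = 64
σ = (0, 2, 3, 1): 11 + 22 + 28 + 12 = 73
σ = (0, 3, 1, 2): 11 + 6 + 28 + 29 = 74
σ = (0, 3, 2, 1): 11 + 6 + 11 + 12 = 40
σ = (1, 0, 2, 3): 13 + 10 + 11 + 3 = 37
σ = (1, 0, 3, 2): 13 + 10 + 28 + 29 = 80
σ = (1, 2, 0, 3): 13 + 22 + (-7) + 3 = 31
σ = (1, 2, 3, 0): 13 + 22 + 28 + 7 = 70
σ = (1, 3, 0, 2): 13 + 6 + (-7) + 29 = 41
σ = (1, 3, 2, 0): 13 + 6 + 11 + 7 = 37
σ = (2, 0, 1, 3): (-1) + 10 + 28 + 3 = 40
σ = (2, 0, 3, 1): (-1) + 10 + 28 + 12 = 49
σ = (2, 1, 0, 3): (-1) + 15 + (-7) + 3 = 10
σ = (2, 1, 3, 0): (-1) + 15 + 28 + 7 = 49
σ = (2, 3, 0, 1): (-1) + 6 + (-7) + 12 = 10
σ = (2, 3, 1, 0): (-1) + 6 + 28 + 7 = 40
σ = (3, 0, 1, 2): 3 + 10 + 28 + 29 = 70
σ = (3, 0, 2, 1): 3 + 10 + 11 + 12 = 36
σ = (3, 1, 0, 2): 3 + 15 + (-7) + 29 = 40
σ = (3, 1, 2, 0): 3 + 15 + 11 + 7 = 36
σ = (3, 2, 0, 1): 3 + 22 + (-7) + 12 = 30
σ = (3, 2, 1, 0): 3 + 22 + 28 + 7 = 60
Optimal value attained by: σ = (2, 1, 0, 3).
Answer: det⊕(W) = 10; verdict: SINGULAR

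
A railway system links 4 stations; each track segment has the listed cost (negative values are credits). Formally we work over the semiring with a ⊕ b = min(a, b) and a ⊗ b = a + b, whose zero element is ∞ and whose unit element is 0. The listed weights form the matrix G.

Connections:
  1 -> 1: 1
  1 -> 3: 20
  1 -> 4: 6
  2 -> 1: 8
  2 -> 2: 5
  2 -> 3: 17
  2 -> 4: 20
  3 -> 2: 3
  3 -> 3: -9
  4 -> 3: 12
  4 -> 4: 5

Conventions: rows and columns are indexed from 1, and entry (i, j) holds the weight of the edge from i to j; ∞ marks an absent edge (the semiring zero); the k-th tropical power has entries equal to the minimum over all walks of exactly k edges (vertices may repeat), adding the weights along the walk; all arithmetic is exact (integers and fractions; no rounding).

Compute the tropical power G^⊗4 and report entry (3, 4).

G^⊗2:
  [2, 23, 11, 7]
  [9, 10, 8, 14]
  [11, -6, -18, 23]
  [∞, 15, 3, 10]
G^⊗3:
  [3, 14, 2, 8]
  [10, 11, -1, 15]
  [2, -15, -27, 14]
  [23, 6, -6, 15]
G^⊗4:
  [4, 5, -7, 9]
  [11, 2, -10, 16]
  [-7, -24, -36, 5]
  [14, -3, -15, 20]
Key observation: the optimum is the walk 3->3->3->2->4, with weight (-9) + (-9) + 3 + 20 = 5.
Optimal value attained by: walk 3->3->3->2->4.
Answer: (G^⊗4)[3][4] = 5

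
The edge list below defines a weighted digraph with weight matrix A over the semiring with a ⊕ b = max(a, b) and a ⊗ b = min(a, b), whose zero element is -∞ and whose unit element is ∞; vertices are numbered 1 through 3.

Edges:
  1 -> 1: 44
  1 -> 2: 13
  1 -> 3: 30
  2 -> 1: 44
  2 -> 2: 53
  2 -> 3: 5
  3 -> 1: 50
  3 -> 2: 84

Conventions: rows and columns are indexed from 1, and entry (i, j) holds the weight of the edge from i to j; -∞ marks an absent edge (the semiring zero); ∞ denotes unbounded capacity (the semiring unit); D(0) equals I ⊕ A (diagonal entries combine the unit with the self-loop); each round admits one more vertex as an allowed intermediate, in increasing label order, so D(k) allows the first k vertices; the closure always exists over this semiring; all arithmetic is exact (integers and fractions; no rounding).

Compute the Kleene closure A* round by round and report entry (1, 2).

D(0):
  [∞, 13, 30]
  [44, ∞, 5]
  [50, 84, ∞]
D(1):
  [∞, 13, 30]
  [44, ∞, 30]
  [50, 84, ∞]
D(2):
  [∞, 13, 30]
  [44, ∞, 30]
  [50, 84, ∞]
D(3):
  [∞, 30, 30]
  [44, ∞, 30]
  [50, 84, ∞]
Answer: A*[1][2] = 30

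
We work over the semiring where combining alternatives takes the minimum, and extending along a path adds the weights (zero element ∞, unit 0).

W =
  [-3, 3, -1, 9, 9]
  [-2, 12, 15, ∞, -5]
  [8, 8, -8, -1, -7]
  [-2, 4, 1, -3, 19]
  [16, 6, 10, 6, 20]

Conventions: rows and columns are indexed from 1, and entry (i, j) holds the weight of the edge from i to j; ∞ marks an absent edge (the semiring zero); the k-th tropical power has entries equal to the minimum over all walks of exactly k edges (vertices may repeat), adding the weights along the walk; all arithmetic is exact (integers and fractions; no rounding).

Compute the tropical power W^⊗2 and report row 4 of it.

W^⊗2:
  [-6, 0, -9, -2, -8]
  [-5, 1, -3, 1, 7]
  [-3, -1, -16, -9, -15]
  [-5, 1, -7, -6, -6]
  [4, 10, 2, 3, 1]
Answer: row 4 of W^⊗2 = [-5, 1, -7, -6, -6]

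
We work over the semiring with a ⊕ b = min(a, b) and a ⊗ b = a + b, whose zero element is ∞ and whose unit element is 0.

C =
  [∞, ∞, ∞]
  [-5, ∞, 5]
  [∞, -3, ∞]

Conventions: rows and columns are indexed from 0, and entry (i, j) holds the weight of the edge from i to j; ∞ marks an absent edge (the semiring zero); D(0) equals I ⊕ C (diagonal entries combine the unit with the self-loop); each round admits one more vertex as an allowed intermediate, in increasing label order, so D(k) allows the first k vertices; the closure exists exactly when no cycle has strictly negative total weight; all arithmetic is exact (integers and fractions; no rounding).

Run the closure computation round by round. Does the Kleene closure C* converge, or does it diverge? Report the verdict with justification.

D(0):
  [0, ∞, ∞]
  [-5, 0, 5]
  [∞, -3, 0]
D(1):
  [0, ∞, ∞]
  [-5, 0, 5]
  [∞, -3, 0]
D(2):
  [0, ∞, ∞]
  [-5, 0, 5]
  [-8, -3, 0]
D(3):
  [0, ∞, ∞]
  [-5, 0, 5]
  [-8, -3, 0]
Key observation: every diagonal entry stays at the unit through all rounds, so no improving cycle exists.
Answer: CONVERGES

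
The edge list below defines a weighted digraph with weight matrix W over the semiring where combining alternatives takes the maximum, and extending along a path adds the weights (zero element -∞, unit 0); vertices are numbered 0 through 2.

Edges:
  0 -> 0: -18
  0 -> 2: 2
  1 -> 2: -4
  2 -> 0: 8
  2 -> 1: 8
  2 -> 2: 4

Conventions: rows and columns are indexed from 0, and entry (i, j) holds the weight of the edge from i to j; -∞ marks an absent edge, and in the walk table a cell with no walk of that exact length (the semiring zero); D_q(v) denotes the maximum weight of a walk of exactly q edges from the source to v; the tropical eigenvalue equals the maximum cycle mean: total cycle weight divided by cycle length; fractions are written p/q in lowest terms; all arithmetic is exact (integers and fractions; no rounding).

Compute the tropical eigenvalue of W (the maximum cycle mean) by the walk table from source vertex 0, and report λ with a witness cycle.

q=0: [0, -∞, -∞]
q=1: [-18, -∞, 2]
q=2: [10, 10, 6]
q=3: [14, 14, 12]
Optimal cycle mean attained by: cycle 0->2->0, total 2 + 8, length 2.
Answer: λ = 5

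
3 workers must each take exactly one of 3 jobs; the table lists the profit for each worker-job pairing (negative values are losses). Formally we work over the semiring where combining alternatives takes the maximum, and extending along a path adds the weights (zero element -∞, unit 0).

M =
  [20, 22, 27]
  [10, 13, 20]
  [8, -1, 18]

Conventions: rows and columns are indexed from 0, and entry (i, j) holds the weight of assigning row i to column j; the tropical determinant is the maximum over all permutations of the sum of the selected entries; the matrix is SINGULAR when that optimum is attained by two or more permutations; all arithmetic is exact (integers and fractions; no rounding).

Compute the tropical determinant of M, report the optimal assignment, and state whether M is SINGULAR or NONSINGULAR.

σ = (0, 1, 2): 20 + 13 + 18 = 51
σ = (0, 2, 1): 20 + 20 + (-1) = 39
σ = (1, 0, 2): 22 + 10 + 18 = 50
σ = (1, 2, 0): 22 + 20 + 8 = 50
σ = (2, 0, 1): 27 + 10 + (-1) = 36
σ = (2, 1, 0): 27 + 13 + 8 = 48
Optimal value attained by: σ = (0, 1, 2).
Answer: det⊕(M) = 51; verdict: NONSINGULAR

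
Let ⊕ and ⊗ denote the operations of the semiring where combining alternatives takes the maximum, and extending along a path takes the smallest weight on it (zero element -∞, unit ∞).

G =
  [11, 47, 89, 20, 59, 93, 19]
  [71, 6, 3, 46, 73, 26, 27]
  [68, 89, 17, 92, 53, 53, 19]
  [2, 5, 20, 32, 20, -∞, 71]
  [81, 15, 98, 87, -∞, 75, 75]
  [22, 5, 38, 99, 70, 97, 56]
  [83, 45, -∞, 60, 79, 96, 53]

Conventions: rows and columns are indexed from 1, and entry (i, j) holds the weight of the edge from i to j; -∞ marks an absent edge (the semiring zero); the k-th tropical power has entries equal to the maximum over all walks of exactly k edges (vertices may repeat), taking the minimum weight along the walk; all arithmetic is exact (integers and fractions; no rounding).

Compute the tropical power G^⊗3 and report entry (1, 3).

G^⊗2:
  [68, 89, 59, 93, 70, 93, 59]
  [73, 47, 73, 73, 59, 73, 73]
  [71, 47, 68, 53, 73, 68, 71]
  [71, 45, 20, 60, 71, 71, 53]
  [75, 89, 81, 92, 75, 81, 71]
  [70, 45, 70, 97, 70, 97, 71]
  [79, 47, 83, 96, 70, 96, 75]
G^⊗3:
  [71, 59, 70, 93, 73, 93, 71]
  [73, 73, 73, 73, 73, 73, 71]
  [73, 68, 73, 73, 71, 73, 73]
  [71, 47, 71, 71, 70, 71, 71]
  [75, 81, 75, 81, 73, 81, 75]
  [71, 70, 70, 97, 71, 97, 71]
  [75, 83, 79, 96, 75, 96, 71]
Key observation: the optimum is the walk 1->6->5->3, with weight 93 min 70 min 98 = 70.
Optimal value attained by: walk 1->6->5->3.
Answer: (G^⊗3)[1][3] = 70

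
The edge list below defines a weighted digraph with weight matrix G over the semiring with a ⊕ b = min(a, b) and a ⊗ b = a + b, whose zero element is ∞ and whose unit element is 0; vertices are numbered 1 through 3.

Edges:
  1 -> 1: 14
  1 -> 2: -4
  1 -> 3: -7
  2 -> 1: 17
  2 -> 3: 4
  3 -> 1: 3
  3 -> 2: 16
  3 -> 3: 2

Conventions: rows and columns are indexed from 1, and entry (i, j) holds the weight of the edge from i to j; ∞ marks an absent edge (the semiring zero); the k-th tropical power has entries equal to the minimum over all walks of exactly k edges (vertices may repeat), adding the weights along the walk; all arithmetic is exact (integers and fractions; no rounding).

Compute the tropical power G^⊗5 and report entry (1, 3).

G^⊗2:
  [-4, 9, -5]
  [7, 13, 6]
  [5, -1, -4]
G^⊗3:
  [-2, -8, -11]
  [9, 3, 0]
  [-1, 1, -2]
G^⊗4:
  [-8, -6, -9]
  [3, 5, 2]
  [1, -5, -8]
G^⊗5:
  [-6, -12, -15]
  [5, -1, -4]
  [-5, -3, -6]
Key observation: the optimum is the walk 1->3->1->3->1->3, with weight (-7) + 3 + (-7) + 3 + (-7) = -15.
Optimal value attained by: walk 1->3->1->3->1->3.
Answer: (G^⊗5)[1][3] = -15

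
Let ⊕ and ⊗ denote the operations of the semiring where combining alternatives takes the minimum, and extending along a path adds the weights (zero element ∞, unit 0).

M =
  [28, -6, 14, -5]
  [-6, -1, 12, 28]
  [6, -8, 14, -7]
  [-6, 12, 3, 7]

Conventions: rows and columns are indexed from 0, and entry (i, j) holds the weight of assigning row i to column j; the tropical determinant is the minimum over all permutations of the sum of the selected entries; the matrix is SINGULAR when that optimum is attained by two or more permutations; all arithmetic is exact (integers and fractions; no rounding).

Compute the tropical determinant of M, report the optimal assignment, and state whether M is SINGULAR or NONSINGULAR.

σ = (0, 1, 2, 3): 28 + (-1) + 14 + 7 = 48
σ = (0, 1, 3, 2): 28 + (-1) + (-7) + 3 = 23
σ = (0, 2, 1, 3): 28 + 12 + (-8) + 7 = 39
σ = (0, 2, 3, 1): 28 + 12 + (-7) + 12 = 45
σ = (0, 3, 1, 2): 28 + 28 + (-8) + 3 = 51
σ = (0, 3, 2, 1): 28 + 28 + 14 + 12 = 82
σ = (1, 0, 2, 3): (-6) + (-6) + 14 + 7 = 9
σ = (1, 0, 3, 2): (-6) + (-6) + (-7) + 3 = -16
σ = (1, 2, 0, 3): (-6) + 12 + 6 + 7 = 19
σ = (1, 2, 3, 0): (-6) + 12 + (-7) + (-6) = -7
σ = (1, 3, 0, 2): (-6) + 28 + 6 + 3 = 31
σ = (1, 3, 2, 0): (-6) + 28 + 14 + (-6) = 30
σ = (2, 0, 1, 3): 14 + (-6) + (-8) + 7 = 7
σ = (2, 0, 3, 1): 14 + (-6) + (-7) + 12 = 13
σ = (2, 1, 0, 3): 14 + (-1) + 6 + 7 = 26
σ = (2, 1, 3, 0): 14 + (-1) + (-7) + (-6) = 0
σ = (2, 3, 0, 1): 14 + 28 + 6 + 12 = 60
σ = (2, 3, 1, 0): 14 + 28 + (-8) + (-6) = 28
σ = (3, 0, 1, 2): (-5) + (-6) + (-8) + 3 = -16
σ = (3, 0, 2, 1): (-5) + (-6) + 14 + 12 = 15
σ = (3, 1, 0, 2): (-5) + (-1) + 6 + 3 = 3
σ = (3, 1, 2, 0): (-5) + (-1) + 14 + (-6) = 2
σ = (3, 2, 0, 1): (-5) + 12 + 6 + 12 = 25
σ = (3, 2, 1, 0): (-5) + 12 + (-8) + (-6) = -7
Optimal value attained by: σ = (1, 0, 3, 2).
Answer: det⊕(M) = -16; verdict: SINGULAR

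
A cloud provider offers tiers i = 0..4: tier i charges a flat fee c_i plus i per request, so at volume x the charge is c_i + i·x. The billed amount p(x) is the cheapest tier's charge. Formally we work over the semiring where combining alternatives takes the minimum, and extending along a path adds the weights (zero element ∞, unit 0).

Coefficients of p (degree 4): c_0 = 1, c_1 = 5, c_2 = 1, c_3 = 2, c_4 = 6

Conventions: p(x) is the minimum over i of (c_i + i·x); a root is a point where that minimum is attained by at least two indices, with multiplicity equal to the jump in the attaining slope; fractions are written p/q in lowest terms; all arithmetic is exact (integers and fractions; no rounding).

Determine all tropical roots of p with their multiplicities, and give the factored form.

hull edge (i=0, c=1) to (i=2, c=1): slope 0, span 2
hull edge (i=2, c=1) to (i=3, c=2): slope 1, span 1
hull edge (i=3, c=2) to (i=4, c=6): slope 4, span 1
Factored form: p(x) = 6 ⊗ (x ⊕ (-4)) ⊗ (x ⊕ (-1)) ⊗ (x ⊕ 0) ⊗ (x ⊕ 0)
Answer: roots = -4 (mult 1), -1 (mult 1), 0 (mult 2)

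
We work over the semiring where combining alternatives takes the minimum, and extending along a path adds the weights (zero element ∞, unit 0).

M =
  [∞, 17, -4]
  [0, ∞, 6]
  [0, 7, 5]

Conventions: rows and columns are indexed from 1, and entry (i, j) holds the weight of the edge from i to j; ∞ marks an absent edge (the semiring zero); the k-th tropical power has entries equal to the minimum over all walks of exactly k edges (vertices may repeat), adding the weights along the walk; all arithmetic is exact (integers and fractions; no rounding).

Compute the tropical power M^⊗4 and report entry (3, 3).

M^⊗2:
  [-4, 3, 1]
  [6, 13, -4]
  [5, 12, -4]
M^⊗3:
  [1, 8, -8]
  [-4, 3, 1]
  [-4, 3, 1]
M^⊗4:
  [-8, -1, -3]
  [1, 8, -8]
  [1, 8, -8]
Key observation: the optimum is the walk 3->1->3->1->3, with weight 0 + (-4) + 0 + (-4) = -8.
Optimal value attained by: walk 3->1->3->1->3.
Answer: (M^⊗4)[3][3] = -8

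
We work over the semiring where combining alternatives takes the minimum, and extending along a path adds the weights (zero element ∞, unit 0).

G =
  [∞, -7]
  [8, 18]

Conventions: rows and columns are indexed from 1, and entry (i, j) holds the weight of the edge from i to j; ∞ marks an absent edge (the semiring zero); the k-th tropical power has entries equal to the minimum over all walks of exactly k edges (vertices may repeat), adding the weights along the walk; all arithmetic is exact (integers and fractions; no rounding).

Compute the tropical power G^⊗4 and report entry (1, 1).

G^⊗2:
  [1, 11]
  [26, 1]
G^⊗3:
  [19, -6]
  [9, 19]
G^⊗4:
  [2, 12]
  [27, 2]
Key observation: the optimum is the walk 1->2->1->2->1, with weight (-7) + 8 + (-7) + 8 = 2.
Optimal value attained by: walk 1->2->1->2->1.
Answer: (G^⊗4)[1][1] = 2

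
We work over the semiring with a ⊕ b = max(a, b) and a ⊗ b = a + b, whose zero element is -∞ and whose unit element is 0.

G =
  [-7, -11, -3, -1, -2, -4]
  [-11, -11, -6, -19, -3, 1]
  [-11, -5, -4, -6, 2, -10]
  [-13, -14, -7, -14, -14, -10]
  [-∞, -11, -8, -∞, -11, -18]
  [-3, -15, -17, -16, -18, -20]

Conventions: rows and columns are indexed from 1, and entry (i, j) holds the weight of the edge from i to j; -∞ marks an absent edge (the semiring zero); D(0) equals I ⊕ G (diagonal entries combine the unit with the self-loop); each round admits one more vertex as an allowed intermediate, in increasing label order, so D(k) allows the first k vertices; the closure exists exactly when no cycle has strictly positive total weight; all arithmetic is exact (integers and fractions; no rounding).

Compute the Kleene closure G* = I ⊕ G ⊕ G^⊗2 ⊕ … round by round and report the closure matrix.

D(0):
  [0, -11, -3, -1, -2, -4]
  [-11, 0, -6, -19, -3, 1]
  [-11, -5, 0, -6, 2, -10]
  [-13, -14, -7, 0, -14, -10]
  [-∞, -11, -8, -∞, 0, -18]
  [-3, -15, -17, -16, -18, 0]
D(1):
  [0, -11, -3, -1, -2, -4]
  [-11, 0, -6, -12, -3, 1]
  [-11, -5, 0, -6, 2, -10]
  [-13, -14, -7, 0, -14, -10]
  [-∞, -11, -8, -∞, 0, -18]
  [-3, -14, -6, -4, -5, 0]
D(2):
  [0, -11, -3, -1, -2, -4]
  [-11, 0, -6, -12, -3, 1]
  [-11, -5, 0, -6, 2, -4]
  [-13, -14, -7, 0, -14, -10]
  [-22, -11, -8, -23, 0, -10]
  [-3, -14, -6, -4, -5, 0]
D(3):
  [0, -8, -3, -1, -1, -4]
  [-11, 0, -6, -12, -3, 1]
  [-11, -5, 0, -6, 2, -4]
  [-13, -12, -7, 0, -5, -10]
  [-19, -11, -8, -14, 0, -10]
  [-3, -11, -6, -4, -4, 0]
D(4):
  [0, -8, -3, -1, -1, -4]
  [-11, 0, -6, -12, -3, 1]
  [-11, -5, 0, -6, 2, -4]
  [-13, -12, -7, 0, -5, -10]
  [-19, -11, -8, -14, 0, -10]
  [-3, -11, -6, -4, -4, 0]
D(5):
  [0, -8, -3, -1, -1, -4]
  [-11, 0, -6, -12, -3, 1]
  [-11, -5, 0, -6, 2, -4]
  [-13, -12, -7, 0, -5, -10]
  [-19, -11, -8, -14, 0, -10]
  [-3, -11, -6, -4, -4, 0]
D(6):
  [0, -8, -3, -1, -1, -4]
  [-2, 0, -5, -3, -3, 1]
  [-7, -5, 0, -6, 2, -4]
  [-13, -12, -7, 0, -5, -10]
  [-13, -11, -8, -14, 0, -10]
  [-3, -11, -6, -4, -4, 0]
Answer: G* = [[0, -8, -3, -1, -1, -4], [-2, 0, -5, -3, -3, 1], [-7, -5, 0, -6, 2, -4], [-13, -12, -7, 0, -5, -10], [-13, -11, -8, -14, 0, -10], [-3, -11, -6, -4, -4, 0]]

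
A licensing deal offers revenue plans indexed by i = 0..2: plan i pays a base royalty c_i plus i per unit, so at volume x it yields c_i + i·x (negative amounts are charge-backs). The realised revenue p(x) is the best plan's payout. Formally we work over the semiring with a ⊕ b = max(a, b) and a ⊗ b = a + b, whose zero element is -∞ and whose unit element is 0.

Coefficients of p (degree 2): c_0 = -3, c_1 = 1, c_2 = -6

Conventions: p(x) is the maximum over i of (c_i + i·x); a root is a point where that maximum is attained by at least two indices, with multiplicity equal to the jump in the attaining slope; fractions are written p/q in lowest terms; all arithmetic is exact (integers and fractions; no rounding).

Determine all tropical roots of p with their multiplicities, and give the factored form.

hull edge (i=0, c=-3) to (i=1, c=1): slope 4, span 1
hull edge (i=1, c=1) to (i=2, c=-6): slope -7, span 1
Factored form: p(x) = -6 ⊗ (x ⊕ (-4)) ⊗ (x ⊕ 7)
Answer: roots = -4 (mult 1), 7 (mult 1)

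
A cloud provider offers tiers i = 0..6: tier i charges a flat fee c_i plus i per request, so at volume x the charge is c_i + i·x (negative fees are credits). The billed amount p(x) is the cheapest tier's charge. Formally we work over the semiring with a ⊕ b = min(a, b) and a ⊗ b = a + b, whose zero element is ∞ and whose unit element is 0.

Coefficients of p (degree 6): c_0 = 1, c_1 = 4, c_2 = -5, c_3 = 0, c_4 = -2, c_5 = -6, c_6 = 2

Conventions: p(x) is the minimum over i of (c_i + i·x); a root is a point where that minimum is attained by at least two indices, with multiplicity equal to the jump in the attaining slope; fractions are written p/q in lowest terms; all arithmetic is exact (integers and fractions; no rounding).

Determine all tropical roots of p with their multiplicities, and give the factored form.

hull edge (i=0, c=1) to (i=2, c=-5): slope -3, span 2
hull edge (i=2, c=-5) to (i=5, c=-6): slope -1/3, span 3
hull edge (i=5, c=-6) to (i=6, c=2): slope 8, span 1
Factored form: p(x) = 2 ⊗ (x ⊕ (-8)) ⊗ (x ⊕ 1/3) ⊗ (x ⊕ 1/3) ⊗ (x ⊕ 1/3) ⊗ (x ⊕ 3) ⊗ (x ⊕ 3)
Answer: roots = -8 (mult 1), 1/3 (mult 3), 3 (mult 2)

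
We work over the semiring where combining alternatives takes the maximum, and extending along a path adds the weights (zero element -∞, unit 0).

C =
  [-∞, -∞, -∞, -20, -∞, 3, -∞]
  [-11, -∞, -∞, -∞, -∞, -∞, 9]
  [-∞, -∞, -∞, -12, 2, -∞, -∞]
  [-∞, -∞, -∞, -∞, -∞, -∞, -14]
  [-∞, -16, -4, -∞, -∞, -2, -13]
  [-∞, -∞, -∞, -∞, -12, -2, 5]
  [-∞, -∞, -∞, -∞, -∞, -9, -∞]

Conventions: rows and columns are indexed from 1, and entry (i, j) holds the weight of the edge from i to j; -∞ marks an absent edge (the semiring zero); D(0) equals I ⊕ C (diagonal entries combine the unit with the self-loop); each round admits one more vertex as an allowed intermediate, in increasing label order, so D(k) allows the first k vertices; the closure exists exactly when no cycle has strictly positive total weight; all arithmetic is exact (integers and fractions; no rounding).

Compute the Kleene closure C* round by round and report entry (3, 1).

D(0):
  [0, -∞, -∞, -20, -∞, 3, -∞]
  [-11, 0, -∞, -∞, -∞, -∞, 9]
  [-∞, -∞, 0, -12, 2, -∞, -∞]
  [-∞, -∞, -∞, 0, -∞, -∞, -14]
  [-∞, -16, -4, -∞, 0, -2, -13]
  [-∞, -∞, -∞, -∞, -12, 0, 5]
  [-∞, -∞, -∞, -∞, -∞, -9, 0]
D(1):
  [0, -∞, -∞, -20, -∞, 3, -∞]
  [-11, 0, -∞, -31, -∞, -8, 9]
  [-∞, -∞, 0, -12, 2, -∞, -∞]
  [-∞, -∞, -∞, 0, -∞, -∞, -14]
  [-∞, -16, -4, -∞, 0, -2, -13]
  [-∞, -∞, -∞, -∞, -12, 0, 5]
  [-∞, -∞, -∞, -∞, -∞, -9, 0]
D(2):
  [0, -∞, -∞, -20, -∞, 3, -∞]
  [-11, 0, -∞, -31, -∞, -8, 9]
  [-∞, -∞, 0, -12, 2, -∞, -∞]
  [-∞, -∞, -∞, 0, -∞, -∞, -14]
  [-27, -16, -4, -47, 0, -2, -7]
  [-∞, -∞, -∞, -∞, -12, 0, 5]
  [-∞, -∞, -∞, -∞, -∞, -9, 0]
D(3):
  [0, -∞, -∞, -20, -∞, 3, -∞]
  [-11, 0, -∞, -31, -∞, -8, 9]
  [-∞, -∞, 0, -12, 2, -∞, -∞]
  [-∞, -∞, -∞, 0, -∞, -∞, -14]
  [-27, -16, -4, -16, 0, -2, -7]
  [-∞, -∞, -∞, -∞, -12, 0, 5]
  [-∞, -∞, -∞, -∞, -∞, -9, 0]
D(4):
  [0, -∞, -∞, -20, -∞, 3, -34]
  [-11, 0, -∞, -31, -∞, -8, 9]
  [-∞, -∞, 0, -12, 2, -∞, -26]
  [-∞, -∞, -∞, 0, -∞, -∞, -14]
  [-27, -16, -4, -16, 0, -2, -7]
  [-∞, -∞, -∞, -∞, -12, 0, 5]
  [-∞, -∞, -∞, -∞, -∞, -9, 0]
D(5):
  [0, -∞, -∞, -20, -∞, 3, -34]
  [-11, 0, -∞, -31, -∞, -8, 9]
  [-25, -14, 0, -12, 2, 0, -5]
  [-∞, -∞, -∞, 0, -∞, -∞, -14]
  [-27, -16, -4, -16, 0, -2, -7]
  [-39, -28, -16, -28, -12, 0, 5]
  [-∞, -∞, -∞, -∞, -∞, -9, 0]
D(6):
  [0, -25, -13, -20, -9, 3, 8]
  [-11, 0, -24, -31, -20, -8, 9]
  [-25, -14, 0, -12, 2, 0, 5]
  [-∞, -∞, -∞, 0, -∞, -∞, -14]
  [-27, -16, -4, -16, 0, -2, 3]
  [-39, -28, -16, -28, -12, 0, 5]
  [-48, -37, -25, -37, -21, -9, 0]
D(7):
  [0, -25, -13, -20, -9, 3, 8]
  [-11, 0, -16, -28, -12, 0, 9]
  [-25, -14, 0, -12, 2, 0, 5]
  [-62, -51, -39, 0, -35, -23, -14]
  [-27, -16, -4, -16, 0, -2, 3]
  [-39, -28, -16, -28, -12, 0, 5]
  [-48, -37, -25, -37, -21, -9, 0]
Answer: C*[3][1] = -25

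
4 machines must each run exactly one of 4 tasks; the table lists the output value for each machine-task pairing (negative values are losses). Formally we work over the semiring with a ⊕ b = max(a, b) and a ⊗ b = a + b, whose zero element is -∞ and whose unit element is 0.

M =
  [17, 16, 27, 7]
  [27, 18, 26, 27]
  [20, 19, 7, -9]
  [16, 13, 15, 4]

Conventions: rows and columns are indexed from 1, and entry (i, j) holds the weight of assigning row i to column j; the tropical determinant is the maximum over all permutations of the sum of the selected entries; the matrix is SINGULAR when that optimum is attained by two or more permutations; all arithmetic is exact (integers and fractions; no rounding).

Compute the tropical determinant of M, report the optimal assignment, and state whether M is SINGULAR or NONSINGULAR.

σ = (1, 2, 3, 4): 17 + 18 + 7 + 4 = 46
σ = (1, 2, 4, 3): 17 + 18 + (-9) + 15 = 41
σ = (1, 3, 2, 4): 17 + 26 + 19 + 4 = 66
σ = (1, 3, 4, 2): 17 + 26 + (-9) + 13 = 47
σ = (1, 4, 2, 3): 17 + 27 + 19 + 15 = 78
σ = (1, 4, 3, 2): 17 + 27 + 7 + 13 = 64
σ = (2, 1, 3, 4): 16 + 27 + 7 + 4 = 54
σ = (2, 1, 4, 3): 16 + 27 + (-9) + 15 = 49
σ = (2, 3, 1, 4): 16 + 26 + 20 + 4 = 66
σ = (2, 3, 4, 1): 16 + 26 + (-9) + 16 = 49
σ = (2, 4, 1, 3): 16 + 27 + 20 + 15 = 78
σ = (2, 4, 3, 1): 16 + 27 + 7 + 16 = 66
σ = (3, 1, 2, 4): 27 + 27 + 19 + 4 = 77
σ = (3, 1, 4, 2): 27 + 27 + (-9) + 13 = 58
σ = (3, 2, 1, 4): 27 + 18 + 20 + 4 = 69
σ = (3, 2, 4, 1): 27 + 18 + (-9) + 16 = 52
σ = (3, 4, 1, 2): 27 + 27 + 20 + 13 = 87
σ = (3, 4, 2, 1): 27 + 27 + 19 + 16 = 89
σ = (4, 1, 2, 3): 7 + 27 + 19 + 15 = 68
σ = (4, 1, 3, 2): 7 + 27 + 7 + 13 = 54
σ = (4, 2, 1, 3): 7 + 18 + 20 + 15 = 60
σ = (4, 2, 3, 1): 7 + 18 + 7 + 16 = 48
σ = (4, 3, 1, 2): 7 + 26 + 20 + 13 = 66
σ = (4, 3, 2, 1): 7 + 26 + 19 + 16 = 68
Optimal value attained by: σ = (3, 4, 2, 1).
Answer: det⊕(M) = 89; verdict: NONSINGULAR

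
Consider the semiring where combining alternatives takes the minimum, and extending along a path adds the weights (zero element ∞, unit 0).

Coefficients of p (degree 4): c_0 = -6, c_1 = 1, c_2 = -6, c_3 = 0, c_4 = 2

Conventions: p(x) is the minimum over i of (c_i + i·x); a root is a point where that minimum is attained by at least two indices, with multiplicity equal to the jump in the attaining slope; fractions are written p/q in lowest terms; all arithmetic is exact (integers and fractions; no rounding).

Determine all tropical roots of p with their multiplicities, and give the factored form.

hull edge (i=0, c=-6) to (i=2, c=-6): slope 0, span 2
hull edge (i=2, c=-6) to (i=4, c=2): slope 4, span 2
Factored form: p(x) = 2 ⊗ (x ⊕ (-4)) ⊗ (x ⊕ (-4)) ⊗ (x ⊕ 0) ⊗ (x ⊕ 0)
Answer: roots = -4 (mult 2), 0 (mult 2)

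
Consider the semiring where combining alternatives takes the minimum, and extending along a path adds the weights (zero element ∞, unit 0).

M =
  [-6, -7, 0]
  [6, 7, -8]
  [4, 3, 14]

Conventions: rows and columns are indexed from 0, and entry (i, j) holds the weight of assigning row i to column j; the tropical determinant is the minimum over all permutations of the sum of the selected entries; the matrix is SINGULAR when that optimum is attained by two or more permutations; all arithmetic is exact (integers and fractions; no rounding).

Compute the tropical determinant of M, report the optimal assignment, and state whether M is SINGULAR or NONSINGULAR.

σ = (0, 1, 2): (-6) + 7 + 14 = 15
σ = (0, 2, 1): (-6) + (-8) + 3 = -11
σ = (1, 0, 2): (-7) + 6 + 14 = 13
σ = (1, 2, 0): (-7) + (-8) + 4 = -11
σ = (2, 0, 1): 0 + 6 + 3 = 9
σ = (2, 1, 0): 0 + 7 + 4 = 11
Optimal value attained by: σ = (0, 2, 1).
Answer: det⊕(M) = -11; verdict: SINGULAR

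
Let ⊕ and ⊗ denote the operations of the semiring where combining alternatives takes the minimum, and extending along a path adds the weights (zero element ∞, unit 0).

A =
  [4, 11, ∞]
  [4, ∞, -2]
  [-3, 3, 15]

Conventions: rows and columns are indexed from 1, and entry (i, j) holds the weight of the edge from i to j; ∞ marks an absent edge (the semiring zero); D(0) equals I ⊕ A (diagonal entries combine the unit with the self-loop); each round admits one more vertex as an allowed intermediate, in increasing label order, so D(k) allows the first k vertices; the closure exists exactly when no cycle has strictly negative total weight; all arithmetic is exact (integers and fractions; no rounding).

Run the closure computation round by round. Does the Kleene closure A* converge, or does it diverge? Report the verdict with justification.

D(0):
  [0, 11, ∞]
  [4, 0, -2]
  [-3, 3, 0]
D(1):
  [0, 11, ∞]
  [4, 0, -2]
  [-3, 3, 0]
D(2):
  [0, 11, 9]
  [4, 0, -2]
  [-3, 3, 0]
D(3):
  [0, 11, 9]
  [-5, 0, -2]
  [-3, 3, 0]
Key observation: every diagonal entry stays at the unit through all rounds, so no improving cycle exists.
Answer: CONVERGES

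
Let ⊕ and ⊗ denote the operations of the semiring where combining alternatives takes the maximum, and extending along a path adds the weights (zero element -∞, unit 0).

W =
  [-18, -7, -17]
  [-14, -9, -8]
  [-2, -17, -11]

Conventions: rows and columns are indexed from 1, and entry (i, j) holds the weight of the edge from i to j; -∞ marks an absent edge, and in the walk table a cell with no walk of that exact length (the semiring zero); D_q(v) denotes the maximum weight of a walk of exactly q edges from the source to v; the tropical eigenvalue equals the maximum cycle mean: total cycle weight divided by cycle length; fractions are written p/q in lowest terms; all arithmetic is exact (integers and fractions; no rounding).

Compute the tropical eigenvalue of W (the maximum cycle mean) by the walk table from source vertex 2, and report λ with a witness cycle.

q=0: [-∞, 0, -∞]
q=1: [-14, -9, -8]
q=2: [-10, -18, -17]
q=3: [-19, -17, -26]
Optimal cycle mean attained by: cycle 1->2->3->1, total (-7) + (-8) + (-2), length 3.
Answer: λ = -17/3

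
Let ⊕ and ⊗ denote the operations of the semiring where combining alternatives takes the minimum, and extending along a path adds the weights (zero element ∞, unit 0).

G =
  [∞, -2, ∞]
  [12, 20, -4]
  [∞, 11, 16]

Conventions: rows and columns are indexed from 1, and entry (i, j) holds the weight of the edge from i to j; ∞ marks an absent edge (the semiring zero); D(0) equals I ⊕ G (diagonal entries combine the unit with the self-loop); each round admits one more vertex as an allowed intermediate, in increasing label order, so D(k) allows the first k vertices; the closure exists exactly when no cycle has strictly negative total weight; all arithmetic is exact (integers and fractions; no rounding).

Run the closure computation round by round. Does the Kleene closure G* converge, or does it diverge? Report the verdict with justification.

D(0):
  [0, -2, ∞]
  [12, 0, -4]
  [∞, 11, 0]
D(1):
  [0, -2, ∞]
  [12, 0, -4]
  [∞, 11, 0]
D(2):
  [0, -2, -6]
  [12, 0, -4]
  [23, 11, 0]
D(3):
  [0, -2, -6]
  [12, 0, -4]
  [23, 11, 0]
Key observation: every diagonal entry stays at the unit through all rounds, so no improving cycle exists.
Answer: CONVERGES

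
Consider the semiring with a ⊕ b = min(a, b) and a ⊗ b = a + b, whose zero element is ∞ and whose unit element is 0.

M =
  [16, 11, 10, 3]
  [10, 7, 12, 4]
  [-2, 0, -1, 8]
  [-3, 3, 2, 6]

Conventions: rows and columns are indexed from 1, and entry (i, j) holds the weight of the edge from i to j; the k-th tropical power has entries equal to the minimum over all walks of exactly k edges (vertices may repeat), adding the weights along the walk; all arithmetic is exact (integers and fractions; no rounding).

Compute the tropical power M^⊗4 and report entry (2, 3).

M^⊗2:
  [0, 6, 5, 9]
  [1, 7, 6, 10]
  [-3, -1, -2, 1]
  [0, 2, 1, 0]
M^⊗3:
  [3, 5, 4, 3]
  [4, 6, 5, 4]
  [-4, -2, -3, 0]
  [-3, 1, 0, 3]
M^⊗4:
  [0, 4, 3, 6]
  [1, 5, 4, 7]
  [-5, -3, -4, -1]
  [-2, 0, -1, 0]
Key observation: the optimum is the walk 2->4->3->3->3, with weight 4 + 2 + (-1) + (-1) = 4.
Optimal value attained by: walk 2->4->3->3->3.
Answer: (M^⊗4)[2][3] = 4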